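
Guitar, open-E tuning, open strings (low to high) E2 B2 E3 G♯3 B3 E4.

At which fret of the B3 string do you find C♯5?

C♯5 is 14 semitones above the open B3 (B–C–C#–D–…–B–C–C#), so it sits at fret 14.

14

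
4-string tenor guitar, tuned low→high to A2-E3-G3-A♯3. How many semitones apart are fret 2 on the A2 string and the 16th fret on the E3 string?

A2 at fret 2 → B2 (MIDI 47); E3 at fret 16 → G♯4 (MIDI 68).
47 − 68 = -21, so the two pitches are 21 semitones apart, with G♯4 the higher.

21 semitones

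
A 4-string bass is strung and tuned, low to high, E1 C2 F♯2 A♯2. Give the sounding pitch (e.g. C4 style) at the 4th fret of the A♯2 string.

Each fret is one semitone, so A♯2 + 4 = D3.

D3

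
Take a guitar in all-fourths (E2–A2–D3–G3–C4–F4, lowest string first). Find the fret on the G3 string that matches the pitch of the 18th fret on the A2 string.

Fret 18 on A2 is MIDI 45 + 18 = 63 (D#4). On the G3 string (open MIDI 55), that pitch is 63 − 55 = fret 8.

8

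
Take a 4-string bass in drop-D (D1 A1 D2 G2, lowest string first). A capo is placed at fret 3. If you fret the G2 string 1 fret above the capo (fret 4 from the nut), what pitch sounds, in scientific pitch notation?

B2

The capo raises the open G2 by 3 semitones to A#2; fretting 1 more gives G2 + 3 + 1 = G2 + 4 semitones = B2.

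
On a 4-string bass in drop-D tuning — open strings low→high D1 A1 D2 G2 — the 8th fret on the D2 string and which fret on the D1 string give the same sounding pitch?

20

D2 at fret 8 is D2 + 8 semitones = A♯2.
The open D1 string is 12 semitones below the open D2, so the same pitch on the D1 string lies at fret 8 + 12 = 20.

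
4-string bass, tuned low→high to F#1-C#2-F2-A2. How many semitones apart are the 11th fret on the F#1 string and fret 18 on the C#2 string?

14 semitones

F#1 at fret 11 → F2 (MIDI 41); C#2 at fret 18 → G3 (MIDI 55).
41 − 55 = -14, so the two pitches are 14 semitones apart, with G3 the higher.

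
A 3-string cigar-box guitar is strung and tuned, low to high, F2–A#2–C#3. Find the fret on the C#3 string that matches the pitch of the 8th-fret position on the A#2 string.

Fret 8 on A#2 is MIDI 46 + 8 = 54 (F#3). On the C#3 string (open MIDI 49), that pitch is 54 − 49 = fret 5.

5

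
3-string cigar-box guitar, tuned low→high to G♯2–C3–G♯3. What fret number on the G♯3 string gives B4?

15

B4 is 15 semitones above the open G♯3 (G#–A–A#–B–…–A–A#–B), so it sits at fret 15.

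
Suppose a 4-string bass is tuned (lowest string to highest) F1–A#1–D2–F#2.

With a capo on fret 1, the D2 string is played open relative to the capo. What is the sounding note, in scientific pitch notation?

The capo raises the open D2 by 1 semitone to D#2; fretting 0 more gives D2 + 1 + 0 = D2 + 1 semitone = D#2.
(Also written Eb.)

D#2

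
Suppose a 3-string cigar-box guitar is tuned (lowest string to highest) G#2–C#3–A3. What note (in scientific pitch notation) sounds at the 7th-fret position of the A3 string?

Each fret is one semitone, so A3 + 7 = E4.

E4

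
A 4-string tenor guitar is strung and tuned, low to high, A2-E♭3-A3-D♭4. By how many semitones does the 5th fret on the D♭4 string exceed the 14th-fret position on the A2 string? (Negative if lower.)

D♭4 at fret 5 → G♭4 (MIDI 66); A2 at fret 14 → B3 (MIDI 59).
66 − 59 = 7, so the two pitches are 7 semitones apart.

7 semitones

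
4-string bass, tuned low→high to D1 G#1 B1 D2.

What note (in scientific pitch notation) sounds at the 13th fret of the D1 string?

The open D1 string plus 13 semitones: D–D#–E–F–…–C#–D–D#.
The walk passes from B into C once, so the octave number goes from 1 to 2.

D#2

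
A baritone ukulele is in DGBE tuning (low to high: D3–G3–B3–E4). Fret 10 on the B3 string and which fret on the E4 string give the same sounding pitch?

Fret 10 on B3 is MIDI 59 + 10 = 69 (A4). On the E4 string (open MIDI 64), that pitch is 69 − 64 = fret 5.

5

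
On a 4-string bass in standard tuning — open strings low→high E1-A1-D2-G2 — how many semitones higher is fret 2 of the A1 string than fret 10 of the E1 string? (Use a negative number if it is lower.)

-3 semitones

A1 at fret 2 → B1 (MIDI 35); E1 at fret 10 → D2 (MIDI 38).
35 − 38 = -3, so the two pitches are 3 semitones apart.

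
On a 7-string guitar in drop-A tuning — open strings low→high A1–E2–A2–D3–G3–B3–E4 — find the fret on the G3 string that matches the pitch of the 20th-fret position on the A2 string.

Fret 20 on A2 is MIDI 45 + 20 = 65 (F4). On the G3 string (open MIDI 55), that pitch is 65 − 55 = fret 10.

10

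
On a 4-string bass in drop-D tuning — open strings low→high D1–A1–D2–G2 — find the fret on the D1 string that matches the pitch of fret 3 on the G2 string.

20

Fret 3 on G2 is MIDI 43 + 3 = 46 (A#2). On the D1 string (open MIDI 26), that pitch is 46 − 26 = fret 20.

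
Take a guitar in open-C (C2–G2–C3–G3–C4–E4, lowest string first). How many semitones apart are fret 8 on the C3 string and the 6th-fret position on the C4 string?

C3 at fret 8 → G#3 (MIDI 56); C4 at fret 6 → F#4 (MIDI 66).
56 − 66 = -10, so the two pitches are 10 semitones apart, with F#4 the higher.

10 semitones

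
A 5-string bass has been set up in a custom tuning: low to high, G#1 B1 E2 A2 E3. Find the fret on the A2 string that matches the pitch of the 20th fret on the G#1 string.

7

G#1 at fret 20 is G#1 + 20 semitones = E3.
The open A2 string is 13 semitones above the open G#1, so the same pitch on the A2 string lies at fret 20 − 13 = 7.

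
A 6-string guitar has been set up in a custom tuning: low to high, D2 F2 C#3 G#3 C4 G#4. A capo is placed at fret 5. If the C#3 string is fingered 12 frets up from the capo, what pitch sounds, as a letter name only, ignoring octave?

The capo raises the open C#3 by 5 semitones to F#3; fretting 12 more gives C#3 + 5 + 12 = C#3 + 17 semitones, landing on F#.
(Also written Gb.)

F#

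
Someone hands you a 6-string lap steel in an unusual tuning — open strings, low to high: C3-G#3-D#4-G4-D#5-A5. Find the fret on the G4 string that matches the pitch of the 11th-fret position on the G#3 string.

G#3 at fret 11 is G#3 + 11 semitones = G4.
The open G4 string is 11 semitones above the open G#3, so the same pitch on the G4 string lies at fret 11 − 11 = 0.

0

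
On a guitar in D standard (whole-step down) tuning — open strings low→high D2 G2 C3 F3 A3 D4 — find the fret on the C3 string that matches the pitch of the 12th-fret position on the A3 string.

21

A3 at fret 12 is A3 + 12 semitones = A4.
The open C3 string is 9 semitones below the open A3, so the same pitch on the C3 string lies at fret 12 + 9 = 21.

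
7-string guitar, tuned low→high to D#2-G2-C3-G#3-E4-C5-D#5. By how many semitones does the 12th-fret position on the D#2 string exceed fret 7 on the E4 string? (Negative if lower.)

D#2 at fret 12 → D#3 (MIDI 51); E4 at fret 7 → B4 (MIDI 71).
51 − 71 = -20, so the two pitches are 20 semitones apart.

-20 semitones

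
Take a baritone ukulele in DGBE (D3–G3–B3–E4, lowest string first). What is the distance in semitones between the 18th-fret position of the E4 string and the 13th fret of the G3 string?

E4 at fret 18 → A♯5 (MIDI 82); G3 at fret 13 → G♯4 (MIDI 68).
82 − 68 = 14, so the two pitches are 14 semitones apart, with A♯5 the higher.

14 semitones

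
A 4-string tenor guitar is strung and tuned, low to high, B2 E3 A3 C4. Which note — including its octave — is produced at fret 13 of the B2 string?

The open B2 string plus 13 semitones: B–C–C#–D–…–A#–B–C.
The walk passes from B into C 2 times, so the octave number goes from 2 to 4.

C4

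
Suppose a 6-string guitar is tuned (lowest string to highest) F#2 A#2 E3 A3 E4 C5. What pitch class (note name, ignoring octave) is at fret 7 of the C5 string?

C5 is MIDI 72. Adding 7 gives 79; 79 mod 12 = 7, i.e. G.

G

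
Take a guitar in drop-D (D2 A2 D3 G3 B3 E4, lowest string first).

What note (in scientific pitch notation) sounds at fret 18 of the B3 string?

B3 is MIDI 59. Adding 18 gives 77, which is F5.

F5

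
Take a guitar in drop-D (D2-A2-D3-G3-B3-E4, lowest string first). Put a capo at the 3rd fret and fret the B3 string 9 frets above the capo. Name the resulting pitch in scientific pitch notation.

B4

The capo raises the open B3 by 3 semitones to D4; fretting 9 more gives B3 + 3 + 9 = B3 + 12 semitones = B4.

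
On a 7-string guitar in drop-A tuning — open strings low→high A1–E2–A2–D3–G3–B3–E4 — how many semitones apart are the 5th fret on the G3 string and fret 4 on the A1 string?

23 semitones

G3 at fret 5 → C4 (MIDI 60); A1 at fret 4 → C♯2 (MIDI 37).
60 − 37 = 23, so the two pitches are 23 semitones apart, with C4 the higher.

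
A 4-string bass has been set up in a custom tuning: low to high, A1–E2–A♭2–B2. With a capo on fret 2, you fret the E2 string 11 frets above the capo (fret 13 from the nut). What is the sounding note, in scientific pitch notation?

F3

The capo raises the open E2 by 2 semitones to G♭2; fretting 11 more gives E2 + 2 + 11 = E2 + 13 semitones = F3.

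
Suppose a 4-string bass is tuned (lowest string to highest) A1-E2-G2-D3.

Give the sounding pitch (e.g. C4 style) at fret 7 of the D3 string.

The open D3 string plus 7 semitones: D–Eb–E–F–Gb–G–Ab–A.
No B→C boundary is crossed, so the octave stays at 3.

A3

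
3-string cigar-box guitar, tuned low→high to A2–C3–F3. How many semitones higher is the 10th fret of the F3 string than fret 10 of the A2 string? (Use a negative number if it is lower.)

8 semitones

F3 at fret 10 → Eb4 (MIDI 63); A2 at fret 10 → G3 (MIDI 55).
63 − 55 = 8, so the two pitches are 8 semitones apart.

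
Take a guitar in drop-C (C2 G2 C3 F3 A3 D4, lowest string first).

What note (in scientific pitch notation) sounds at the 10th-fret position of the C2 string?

The open C2 string plus 10 semitones: C–C#–D–D#–…–G#–A–A#.
No B→C boundary is crossed, so the octave stays at 2.
(Equivalently spelled Bb2.)

A#2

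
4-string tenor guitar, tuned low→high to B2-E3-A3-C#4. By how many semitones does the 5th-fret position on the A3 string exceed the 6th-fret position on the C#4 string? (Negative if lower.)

-5 semitones

A3 at fret 5 → D4 (MIDI 62); C#4 at fret 6 → G4 (MIDI 67).
62 − 67 = -5, so the two pitches are 5 semitones apart.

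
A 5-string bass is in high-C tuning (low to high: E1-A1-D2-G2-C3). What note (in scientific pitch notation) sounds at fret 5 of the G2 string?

C3

The open G2 string plus 5 semitones: G–G#–A–A#–B–C.
The walk passes from B into C once, so the octave number goes from 2 to 3.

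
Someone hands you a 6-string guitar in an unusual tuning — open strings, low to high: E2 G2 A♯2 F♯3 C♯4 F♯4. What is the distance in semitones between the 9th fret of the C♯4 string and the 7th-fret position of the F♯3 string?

C♯4 at fret 9 → A♯4 (MIDI 70); F♯3 at fret 7 → C♯4 (MIDI 61).
70 − 61 = 9, so the two pitches are 9 semitones apart, with A♯4 the higher.

9 semitones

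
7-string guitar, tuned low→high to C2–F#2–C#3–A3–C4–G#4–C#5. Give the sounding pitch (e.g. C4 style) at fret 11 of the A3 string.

G#4

Each fret is one semitone, so A3 + 11 = G#4.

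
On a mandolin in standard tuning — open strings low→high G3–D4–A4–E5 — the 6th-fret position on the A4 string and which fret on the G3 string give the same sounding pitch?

A4 at fret 6 is A4 + 6 semitones = D#5.
The open G3 string is 14 semitones below the open A4, so the same pitch on the G3 string lies at fret 6 + 14 = 20.

20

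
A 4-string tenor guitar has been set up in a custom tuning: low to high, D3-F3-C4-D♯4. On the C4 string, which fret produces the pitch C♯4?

1

C♯4 is 1 semitone above the open C4 (C–C#), so it sits at fret 1.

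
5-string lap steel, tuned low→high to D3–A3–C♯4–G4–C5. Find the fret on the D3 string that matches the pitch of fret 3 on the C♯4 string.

14

Fret 3 on C♯4 is MIDI 61 + 3 = 64 (E4). On the D3 string (open MIDI 50), that pitch is 64 − 50 = fret 14.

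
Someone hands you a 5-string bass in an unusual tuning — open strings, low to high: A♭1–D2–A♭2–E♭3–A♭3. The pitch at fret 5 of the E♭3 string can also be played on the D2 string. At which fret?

Fret 5 on E♭3 is MIDI 51 + 5 = 56 (A♭3). On the D2 string (open MIDI 38), that pitch is 56 − 38 = fret 18.

18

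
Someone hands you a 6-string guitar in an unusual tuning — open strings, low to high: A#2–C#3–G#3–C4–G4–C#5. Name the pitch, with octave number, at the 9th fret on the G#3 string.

F4

The open G#3 string plus 9 semitones: G#–A–A#–B–C–C#–D–D#–E–F.
The walk passes from B into C once, so the octave number goes from 3 to 4.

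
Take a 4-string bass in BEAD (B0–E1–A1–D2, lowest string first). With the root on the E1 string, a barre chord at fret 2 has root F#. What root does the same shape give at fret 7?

B

Moving from fret 2 to fret 7 shifts the root by 5 semitones.
F# up 5 semitones is B.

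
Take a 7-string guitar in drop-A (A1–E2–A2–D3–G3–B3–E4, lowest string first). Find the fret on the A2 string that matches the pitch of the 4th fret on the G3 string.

14

Fret 4 on G3 is MIDI 55 + 4 = 59 (B3). On the A2 string (open MIDI 45), that pitch is 59 − 45 = fret 14.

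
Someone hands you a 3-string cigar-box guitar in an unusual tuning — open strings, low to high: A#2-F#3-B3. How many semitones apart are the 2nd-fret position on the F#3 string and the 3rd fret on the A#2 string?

7 semitones

F#3 at fret 2 → G#3 (MIDI 56); A#2 at fret 3 → C#3 (MIDI 49).
56 − 49 = 7, so the two pitches are 7 semitones apart, with G#3 the higher.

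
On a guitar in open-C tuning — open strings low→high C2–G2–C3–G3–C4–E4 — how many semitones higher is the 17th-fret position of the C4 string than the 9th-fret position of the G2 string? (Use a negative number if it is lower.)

C4 at fret 17 → F5 (MIDI 77); G2 at fret 9 → E3 (MIDI 52).
77 − 52 = 25, so the two pitches are 25 semitones apart.

25 semitones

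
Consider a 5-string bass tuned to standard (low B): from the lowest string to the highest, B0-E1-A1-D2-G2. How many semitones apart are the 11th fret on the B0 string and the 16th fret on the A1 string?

B0 at fret 11 → A#1 (MIDI 34); A1 at fret 16 → C#3 (MIDI 49).
34 − 49 = -15, so the two pitches are 15 semitones apart, with C#3 the higher.

15 semitones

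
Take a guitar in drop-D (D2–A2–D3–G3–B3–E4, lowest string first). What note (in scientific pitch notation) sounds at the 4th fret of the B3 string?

D#4

The open B3 string plus 4 semitones: B–C–C#–D–D#.
The walk passes from B into C once, so the octave number goes from 3 to 4.
(Equivalently spelled Eb4.)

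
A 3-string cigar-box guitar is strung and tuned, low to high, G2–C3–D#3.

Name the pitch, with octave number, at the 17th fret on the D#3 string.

G#4

Each fret is one semitone, so D#3 + 17 = G#4.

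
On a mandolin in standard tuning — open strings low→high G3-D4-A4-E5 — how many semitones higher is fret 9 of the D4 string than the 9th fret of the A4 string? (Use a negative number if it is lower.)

-7 semitones

D4 at fret 9 → B4 (MIDI 71); A4 at fret 9 → F♯5 (MIDI 78).
71 − 78 = -7, so the two pitches are 7 semitones apart.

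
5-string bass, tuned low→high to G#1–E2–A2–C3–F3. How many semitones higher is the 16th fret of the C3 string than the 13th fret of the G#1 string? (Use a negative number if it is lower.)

C3 at fret 16 → E4 (MIDI 64); G#1 at fret 13 → A2 (MIDI 45).
64 − 45 = 19, so the two pitches are 19 semitones apart.

19 semitones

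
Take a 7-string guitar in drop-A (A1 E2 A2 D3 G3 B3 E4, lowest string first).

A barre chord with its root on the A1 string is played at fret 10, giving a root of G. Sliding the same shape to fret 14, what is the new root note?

Moving from fret 10 to fret 14 shifts the root by 4 semitones.
G up 4 semitones is B.

B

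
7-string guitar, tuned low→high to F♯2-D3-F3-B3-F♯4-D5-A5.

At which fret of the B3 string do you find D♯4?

4

D♯4 is 4 semitones above the open B3 (B–C–C#–D–D#), so it sits at fret 4.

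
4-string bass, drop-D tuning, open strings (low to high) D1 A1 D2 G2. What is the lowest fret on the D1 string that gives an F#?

4

From D1, count semitones up the chromatic scale until reaching F#: D–D#–E–F–F# — 4 steps.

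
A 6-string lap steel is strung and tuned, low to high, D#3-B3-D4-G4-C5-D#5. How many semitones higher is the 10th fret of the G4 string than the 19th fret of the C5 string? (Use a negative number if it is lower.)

G4 at fret 10 → F5 (MIDI 77); C5 at fret 19 → G6 (MIDI 91).
77 − 91 = -14, so the two pitches are 14 semitones apart.

-14 semitones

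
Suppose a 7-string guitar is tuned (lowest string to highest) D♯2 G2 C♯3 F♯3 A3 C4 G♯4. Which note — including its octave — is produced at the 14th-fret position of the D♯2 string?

The open D♯2 string plus 14 semitones: D#–E–F–F#–…–D#–E–F.
The walk passes from B into C once, so the octave number goes from 2 to 3.

F3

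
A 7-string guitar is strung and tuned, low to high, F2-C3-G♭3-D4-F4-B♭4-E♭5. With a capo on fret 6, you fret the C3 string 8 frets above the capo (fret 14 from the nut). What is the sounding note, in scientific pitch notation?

The capo raises the open C3 by 6 semitones to G♭3; fretting 8 more gives C3 + 6 + 8 = C3 + 14 semitones = D4.

D4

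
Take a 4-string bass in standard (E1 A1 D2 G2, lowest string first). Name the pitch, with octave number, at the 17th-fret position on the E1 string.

A2

Each fret is one semitone, so E1 + 17 = A2.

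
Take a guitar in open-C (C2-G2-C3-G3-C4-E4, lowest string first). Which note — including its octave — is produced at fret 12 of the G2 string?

G3

Each fret is one semitone, so G2 + 12 = G3.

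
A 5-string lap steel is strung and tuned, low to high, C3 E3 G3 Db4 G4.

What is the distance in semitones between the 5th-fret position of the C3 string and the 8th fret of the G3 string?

C3 at fret 5 → F3 (MIDI 53); G3 at fret 8 → Eb4 (MIDI 63).
53 − 63 = -10, so the two pitches are 10 semitones apart, with Eb4 the higher.

10 semitones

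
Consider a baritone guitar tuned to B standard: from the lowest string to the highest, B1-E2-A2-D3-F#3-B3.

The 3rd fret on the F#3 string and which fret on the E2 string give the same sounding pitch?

F#3 at fret 3 is F#3 + 3 semitones = A3.
The open E2 string is 14 semitones below the open F#3, so the same pitch on the E2 string lies at fret 3 + 14 = 17.

17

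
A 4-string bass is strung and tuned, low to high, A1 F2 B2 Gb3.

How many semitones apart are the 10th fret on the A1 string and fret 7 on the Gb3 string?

18 semitones

A1 at fret 10 → G2 (MIDI 43); Gb3 at fret 7 → Db4 (MIDI 61).
43 − 61 = -18, so the two pitches are 18 semitones apart, with Db4 the higher.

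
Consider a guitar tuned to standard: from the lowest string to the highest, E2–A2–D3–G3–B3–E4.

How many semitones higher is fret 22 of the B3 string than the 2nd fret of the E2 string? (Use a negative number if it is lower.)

B3 at fret 22 → A5 (MIDI 81); E2 at fret 2 → F♯2 (MIDI 42).
81 − 42 = 39, so the two pitches are 39 semitones apart.

39 semitones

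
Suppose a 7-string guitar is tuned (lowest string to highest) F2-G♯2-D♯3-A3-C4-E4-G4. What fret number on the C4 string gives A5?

A5 is 21 semitones above the open C4 (C–C#–D–D#–…–G–G#–A), so it sits at fret 21.

21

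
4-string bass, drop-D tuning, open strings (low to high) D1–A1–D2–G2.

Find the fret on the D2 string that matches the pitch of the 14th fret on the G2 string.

19

G2 at fret 14 is G2 + 14 semitones = A3.
The open D2 string is 5 semitones below the open G2, so the same pitch on the D2 string lies at fret 14 + 5 = 19.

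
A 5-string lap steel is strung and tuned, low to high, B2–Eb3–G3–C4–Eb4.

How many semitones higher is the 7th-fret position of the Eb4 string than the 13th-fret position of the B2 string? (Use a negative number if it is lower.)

10 semitones

Eb4 at fret 7 → Bb4 (MIDI 70); B2 at fret 13 → C4 (MIDI 60).
70 − 60 = 10, so the two pitches are 10 semitones apart.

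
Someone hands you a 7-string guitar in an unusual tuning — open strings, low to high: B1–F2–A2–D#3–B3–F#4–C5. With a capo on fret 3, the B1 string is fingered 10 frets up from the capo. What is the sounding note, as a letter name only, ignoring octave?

The capo raises the open B1 by 3 semitones to D2; fretting 10 more gives B1 + 3 + 10 = B1 + 13 semitones, landing on C.

C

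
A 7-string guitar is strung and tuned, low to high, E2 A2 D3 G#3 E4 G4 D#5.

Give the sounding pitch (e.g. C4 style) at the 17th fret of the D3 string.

G4

Each fret is one semitone, so D3 + 17 = G4.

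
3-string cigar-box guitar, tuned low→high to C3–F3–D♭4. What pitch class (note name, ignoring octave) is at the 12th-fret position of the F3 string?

F3 is MIDI 53. Adding 12 gives 65; 65 mod 12 = 5, i.e. F.

F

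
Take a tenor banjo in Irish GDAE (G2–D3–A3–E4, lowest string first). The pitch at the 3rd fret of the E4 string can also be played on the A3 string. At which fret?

E4 at fret 3 is E4 + 3 semitones = G4.
The open A3 string is 7 semitones below the open E4, so the same pitch on the A3 string lies at fret 3 + 7 = 10.

10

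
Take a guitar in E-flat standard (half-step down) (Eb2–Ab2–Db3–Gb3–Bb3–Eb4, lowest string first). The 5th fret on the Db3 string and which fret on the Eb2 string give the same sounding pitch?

15

Db3 at fret 5 is Db3 + 5 semitones = Gb3.
The open Eb2 string is 10 semitones below the open Db3, so the same pitch on the Eb2 string lies at fret 5 + 10 = 15.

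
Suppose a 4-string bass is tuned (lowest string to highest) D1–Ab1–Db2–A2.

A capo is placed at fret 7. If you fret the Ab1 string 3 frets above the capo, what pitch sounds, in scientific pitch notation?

Gb2

The capo raises the open Ab1 by 7 semitones to Eb2; fretting 3 more gives Ab1 + 7 + 3 = Ab1 + 10 semitones = Gb2.
(Also written F#.)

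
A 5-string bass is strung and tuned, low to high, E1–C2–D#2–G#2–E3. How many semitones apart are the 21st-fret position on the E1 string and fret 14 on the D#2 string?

4 semitones

E1 at fret 21 → C#3 (MIDI 49); D#2 at fret 14 → F3 (MIDI 53).
49 − 53 = -4, so the two pitches are 4 semitones apart, with F3 the higher.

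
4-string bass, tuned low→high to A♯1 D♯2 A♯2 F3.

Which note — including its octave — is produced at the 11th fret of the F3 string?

The open F3 string plus 11 semitones: F–F#–G–G#–…–D–D#–E.
The walk passes from B into C once, so the octave number goes from 3 to 4.

E4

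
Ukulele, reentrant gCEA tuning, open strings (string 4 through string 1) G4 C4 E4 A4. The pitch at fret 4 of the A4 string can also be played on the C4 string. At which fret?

13

Fret 4 on A4 is MIDI 69 + 4 = 73 (C#5). On the C4 string (open MIDI 60), that pitch is 73 − 60 = fret 13.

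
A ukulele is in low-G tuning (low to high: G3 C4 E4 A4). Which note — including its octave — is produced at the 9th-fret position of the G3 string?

G3 is MIDI 55. Adding 9 gives 64, which is E4.

E4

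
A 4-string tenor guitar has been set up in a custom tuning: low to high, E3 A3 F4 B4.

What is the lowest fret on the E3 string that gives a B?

From E3, count semitones up the chromatic scale until reaching B: E–F–Gb–G–Ab–A–Bb–B — 7 steps.

7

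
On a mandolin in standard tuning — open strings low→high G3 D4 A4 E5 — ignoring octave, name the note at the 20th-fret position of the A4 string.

The open A4 string plus 20 semitones: A–A#–B–C–…–D#–E–F.

F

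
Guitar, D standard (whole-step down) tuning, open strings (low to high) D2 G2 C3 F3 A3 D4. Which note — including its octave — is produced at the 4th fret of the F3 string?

The open F3 string plus 4 semitones: F–F#–G–G#–A.
No B→C boundary is crossed, so the octave stays at 3.

A3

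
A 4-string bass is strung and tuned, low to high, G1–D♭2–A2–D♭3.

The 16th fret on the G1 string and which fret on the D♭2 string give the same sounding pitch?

G1 at fret 16 is G1 + 16 semitones = B2.
The open D♭2 string is 6 semitones above the open G1, so the same pitch on the D♭2 string lies at fret 16 − 6 = 10.

10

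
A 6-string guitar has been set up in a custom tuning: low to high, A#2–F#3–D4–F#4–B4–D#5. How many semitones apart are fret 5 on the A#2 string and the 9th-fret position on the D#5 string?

A#2 at fret 5 → D#3 (MIDI 51); D#5 at fret 9 → C6 (MIDI 84).
51 − 84 = -33, so the two pitches are 33 semitones apart, with C6 the higher.

33 semitones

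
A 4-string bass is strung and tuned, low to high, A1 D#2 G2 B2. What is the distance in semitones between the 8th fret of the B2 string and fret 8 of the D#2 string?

B2 at fret 8 → G3 (MIDI 55); D#2 at fret 8 → B2 (MIDI 47).
55 − 47 = 8, so the two pitches are 8 semitones apart, with G3 the higher.

8 semitones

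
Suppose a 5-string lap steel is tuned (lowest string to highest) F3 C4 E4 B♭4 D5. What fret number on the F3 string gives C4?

C4 is 7 semitones above the open F3 (F–Gb–G–Ab–A–Bb–B–C), so it sits at fret 7.

7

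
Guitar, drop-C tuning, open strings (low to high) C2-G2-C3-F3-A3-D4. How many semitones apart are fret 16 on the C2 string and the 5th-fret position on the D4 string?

C2 at fret 16 → E3 (MIDI 52); D4 at fret 5 → G4 (MIDI 67).
52 − 67 = -15, so the two pitches are 15 semitones apart, with G4 the higher.

15 semitones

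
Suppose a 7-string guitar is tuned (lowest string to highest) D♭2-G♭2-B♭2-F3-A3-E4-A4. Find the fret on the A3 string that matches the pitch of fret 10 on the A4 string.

A4 at fret 10 is A4 + 10 semitones = G5.
The open A3 string is 12 semitones below the open A4, so the same pitch on the A3 string lies at fret 10 + 12 = 22.

22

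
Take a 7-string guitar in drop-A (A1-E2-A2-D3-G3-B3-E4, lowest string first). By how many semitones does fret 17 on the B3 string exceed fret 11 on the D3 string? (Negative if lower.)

15 semitones

B3 at fret 17 → E5 (MIDI 76); D3 at fret 11 → C♯4 (MIDI 61).
76 − 61 = 15, so the two pitches are 15 semitones apart.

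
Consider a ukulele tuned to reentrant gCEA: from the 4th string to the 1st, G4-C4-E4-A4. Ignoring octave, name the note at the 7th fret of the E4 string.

B

The open E4 string plus 7 semitones: E–F–F#–G–G#–A–A#–B.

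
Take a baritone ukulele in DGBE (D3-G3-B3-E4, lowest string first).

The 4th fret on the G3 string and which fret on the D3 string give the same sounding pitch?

9

G3 at fret 4 is G3 + 4 semitones = B3.
The open D3 string is 5 semitones below the open G3, so the same pitch on the D3 string lies at fret 4 + 5 = 9.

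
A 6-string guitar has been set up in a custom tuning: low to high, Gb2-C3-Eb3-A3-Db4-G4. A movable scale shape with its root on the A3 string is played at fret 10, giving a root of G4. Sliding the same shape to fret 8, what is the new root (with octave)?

Moving from fret 10 to fret 8 shifts the root by -2 semitones.
G4 down 2 semitones is F4.

F4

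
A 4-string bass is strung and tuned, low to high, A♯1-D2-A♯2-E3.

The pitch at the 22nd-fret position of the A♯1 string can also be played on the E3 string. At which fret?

4

Fret 22 on A♯1 is MIDI 34 + 22 = 56 (G♯3). On the E3 string (open MIDI 52), that pitch is 56 − 52 = fret 4.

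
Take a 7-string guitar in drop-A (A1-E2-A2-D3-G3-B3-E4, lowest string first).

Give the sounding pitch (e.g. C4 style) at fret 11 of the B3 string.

A♯4

The open B3 string plus 11 semitones: B–C–C#–D–…–G#–A–A#.
The walk passes from B into C once, so the octave number goes from 3 to 4.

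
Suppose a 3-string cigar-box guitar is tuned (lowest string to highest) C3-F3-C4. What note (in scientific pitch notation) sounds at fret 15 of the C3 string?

Eb4

Each fret is one semitone, so C3 + 15 = Eb4.
(Equivalently spelled D#4.)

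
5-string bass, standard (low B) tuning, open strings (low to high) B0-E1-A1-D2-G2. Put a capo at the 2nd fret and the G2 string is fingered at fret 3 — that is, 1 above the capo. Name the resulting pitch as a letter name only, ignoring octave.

The capo raises the open G2 by 2 semitones to A2; fretting 1 more gives G2 + 2 + 1 = G2 + 3 semitones, landing on A#.

A#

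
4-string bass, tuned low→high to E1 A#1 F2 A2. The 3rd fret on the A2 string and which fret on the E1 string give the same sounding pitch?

A2 at fret 3 is A2 + 3 semitones = C3.
The open E1 string is 17 semitones below the open A2, so the same pitch on the E1 string lies at fret 3 + 17 = 20.

20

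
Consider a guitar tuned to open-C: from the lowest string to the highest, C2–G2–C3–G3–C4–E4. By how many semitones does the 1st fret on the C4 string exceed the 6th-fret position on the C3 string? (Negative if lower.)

C4 at fret 1 → C♯4 (MIDI 61); C3 at fret 6 → F♯3 (MIDI 54).
61 − 54 = 7, so the two pitches are 7 semitones apart.

7 semitones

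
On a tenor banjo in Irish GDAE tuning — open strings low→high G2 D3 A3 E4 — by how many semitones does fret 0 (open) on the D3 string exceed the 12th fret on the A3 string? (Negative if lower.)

-19 semitones

D3 at fret 0 → D3 (MIDI 50); A3 at fret 12 → A4 (MIDI 69).
50 − 69 = -19, so the two pitches are 19 semitones apart.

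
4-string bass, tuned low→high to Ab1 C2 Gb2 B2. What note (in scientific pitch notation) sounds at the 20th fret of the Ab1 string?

E3

Ab1 is MIDI 32. Adding 20 gives 52, which is E3.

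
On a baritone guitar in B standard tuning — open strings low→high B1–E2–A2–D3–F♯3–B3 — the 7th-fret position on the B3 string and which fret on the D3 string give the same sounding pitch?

16

B3 at fret 7 is B3 + 7 semitones = F♯4.
The open D3 string is 9 semitones below the open B3, so the same pitch on the D3 string lies at fret 7 + 9 = 16.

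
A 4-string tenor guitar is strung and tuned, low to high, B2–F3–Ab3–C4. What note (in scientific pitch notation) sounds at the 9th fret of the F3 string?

D4

Each fret is one semitone, so F3 + 9 = D4.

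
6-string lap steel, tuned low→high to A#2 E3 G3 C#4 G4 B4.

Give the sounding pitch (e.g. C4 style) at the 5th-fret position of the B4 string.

E5

The open B4 string plus 5 semitones: B–C–C#–D–D#–E.
The walk passes from B into C once, so the octave number goes from 4 to 5.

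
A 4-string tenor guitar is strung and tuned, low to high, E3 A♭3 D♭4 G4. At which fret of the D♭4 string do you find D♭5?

12

D♭5 is 12 semitones above the open D♭4 (Db–D–Eb–E–…–B–C–Db), so it sits at fret 12.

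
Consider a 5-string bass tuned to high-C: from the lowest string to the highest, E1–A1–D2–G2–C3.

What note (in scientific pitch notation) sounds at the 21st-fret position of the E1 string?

The open E1 string plus 21 semitones: E–F–F#–G–…–B–C–C#.
The walk passes from B into C 2 times, so the octave number goes from 1 to 3.

C♯3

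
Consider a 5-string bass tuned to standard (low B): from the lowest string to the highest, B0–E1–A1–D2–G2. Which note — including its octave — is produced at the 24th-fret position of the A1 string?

A3

The open A1 string plus 24 semitones: A–A#–B–C–…–G–G#–A.
The walk passes from B into C 2 times, so the octave number goes from 1 to 3.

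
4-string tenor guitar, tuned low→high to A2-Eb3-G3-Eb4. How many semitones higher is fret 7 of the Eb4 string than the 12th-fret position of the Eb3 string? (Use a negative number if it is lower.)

Eb4 at fret 7 → Bb4 (MIDI 70); Eb3 at fret 12 → Eb4 (MIDI 63).
70 − 63 = 7, so the two pitches are 7 semitones apart.

7 semitones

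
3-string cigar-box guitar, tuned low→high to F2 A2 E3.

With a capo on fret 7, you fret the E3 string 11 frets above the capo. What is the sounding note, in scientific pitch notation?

The capo raises the open E3 by 7 semitones to B3; fretting 11 more gives E3 + 7 + 11 = E3 + 18 semitones = A#4.
(Also written Bb.)

A#4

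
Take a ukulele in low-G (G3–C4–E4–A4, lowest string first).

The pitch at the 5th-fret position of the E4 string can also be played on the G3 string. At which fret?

E4 at fret 5 is E4 + 5 semitones = A4.
The open G3 string is 9 semitones below the open E4, so the same pitch on the G3 string lies at fret 5 + 9 = 14.

14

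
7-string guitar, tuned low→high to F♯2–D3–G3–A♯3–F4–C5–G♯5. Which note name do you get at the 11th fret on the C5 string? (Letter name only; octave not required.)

B

C5 is MIDI 72. Adding 11 gives 83; 83 mod 12 = 11, i.e. B.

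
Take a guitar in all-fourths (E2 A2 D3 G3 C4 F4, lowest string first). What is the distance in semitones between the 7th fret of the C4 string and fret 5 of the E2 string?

C4 at fret 7 → G4 (MIDI 67); E2 at fret 5 → A2 (MIDI 45).
67 − 45 = 22, so the two pitches are 22 semitones apart, with G4 the higher.

22 semitones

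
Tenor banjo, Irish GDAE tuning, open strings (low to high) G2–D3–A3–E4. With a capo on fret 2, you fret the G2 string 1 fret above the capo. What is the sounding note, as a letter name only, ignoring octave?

The capo raises the open G2 by 2 semitones to A2; fretting 1 more gives G2 + 2 + 1 = G2 + 3 semitones, landing on A#.

A#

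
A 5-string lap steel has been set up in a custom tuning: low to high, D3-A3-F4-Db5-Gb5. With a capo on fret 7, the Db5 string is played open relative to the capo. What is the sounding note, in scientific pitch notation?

Ab5

The capo raises the open Db5 by 7 semitones to Ab5; fretting 0 more gives Db5 + 7 + 0 = Db5 + 7 semitones = Ab5.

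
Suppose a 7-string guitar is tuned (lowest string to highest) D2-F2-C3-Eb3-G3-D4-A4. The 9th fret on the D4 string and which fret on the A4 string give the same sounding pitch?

Fret 9 on D4 is MIDI 62 + 9 = 71 (B4). On the A4 string (open MIDI 69), that pitch is 71 − 69 = fret 2.

2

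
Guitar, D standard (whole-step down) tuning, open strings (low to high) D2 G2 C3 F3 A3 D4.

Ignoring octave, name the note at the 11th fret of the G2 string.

Each fret is one semitone, so G2 + 11 = F♯.
(Equivalently spelled G♭.)

F♯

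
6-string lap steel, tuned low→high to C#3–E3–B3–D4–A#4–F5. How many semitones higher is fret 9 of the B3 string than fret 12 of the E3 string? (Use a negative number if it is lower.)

B3 at fret 9 → G#4 (MIDI 68); E3 at fret 12 → E4 (MIDI 64).
68 − 64 = 4, so the two pitches are 4 semitones apart.

4 semitones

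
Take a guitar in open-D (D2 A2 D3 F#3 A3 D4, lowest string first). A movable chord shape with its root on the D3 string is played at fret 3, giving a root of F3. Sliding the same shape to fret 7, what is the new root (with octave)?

Moving from fret 3 to fret 7 shifts the root by 4 semitones.
F3 up 4 semitones is A3.

A3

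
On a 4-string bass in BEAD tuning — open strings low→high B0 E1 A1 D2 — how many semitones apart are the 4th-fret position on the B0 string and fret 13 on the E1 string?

B0 at fret 4 → D♯1 (MIDI 27); E1 at fret 13 → F2 (MIDI 41).
27 − 41 = -14, so the two pitches are 14 semitones apart, with F2 the higher.

14 semitones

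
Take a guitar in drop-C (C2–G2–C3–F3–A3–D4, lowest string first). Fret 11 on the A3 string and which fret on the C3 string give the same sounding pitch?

A3 at fret 11 is A3 + 11 semitones = G#4.
The open C3 string is 9 semitones below the open A3, so the same pitch on the C3 string lies at fret 11 + 9 = 20.

20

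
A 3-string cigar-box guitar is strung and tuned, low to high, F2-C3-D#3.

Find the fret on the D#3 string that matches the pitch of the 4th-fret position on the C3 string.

C3 at fret 4 is C3 + 4 semitones = E3.
The open D#3 string is 3 semitones above the open C3, so the same pitch on the D#3 string lies at fret 4 − 3 = 1.

1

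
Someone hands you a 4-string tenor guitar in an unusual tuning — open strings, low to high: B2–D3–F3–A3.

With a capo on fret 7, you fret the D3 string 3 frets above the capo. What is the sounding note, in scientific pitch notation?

The capo raises the open D3 by 7 semitones to A3; fretting 3 more gives D3 + 7 + 3 = D3 + 10 semitones = C4.

C4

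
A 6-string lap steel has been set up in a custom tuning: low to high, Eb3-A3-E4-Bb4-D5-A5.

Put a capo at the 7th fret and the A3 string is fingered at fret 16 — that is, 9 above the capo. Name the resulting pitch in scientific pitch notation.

The capo raises the open A3 by 7 semitones to E4; fretting 9 more gives A3 + 7 + 9 = A3 + 16 semitones = Db5.

Db5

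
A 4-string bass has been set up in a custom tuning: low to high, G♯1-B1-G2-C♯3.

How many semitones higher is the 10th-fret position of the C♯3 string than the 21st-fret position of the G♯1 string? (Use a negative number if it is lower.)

C♯3 at fret 10 → B3 (MIDI 59); G♯1 at fret 21 → F3 (MIDI 53).
59 − 53 = 6, so the two pitches are 6 semitones apart.

6 semitones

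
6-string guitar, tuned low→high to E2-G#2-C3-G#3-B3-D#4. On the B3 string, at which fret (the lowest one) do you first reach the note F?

From B3, count semitones up the chromatic scale until reaching F: B–C–C#–D–D#–E–F — 6 steps.

6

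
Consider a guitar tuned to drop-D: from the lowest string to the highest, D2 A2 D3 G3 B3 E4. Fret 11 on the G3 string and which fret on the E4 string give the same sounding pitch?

2

G3 at fret 11 is G3 + 11 semitones = F♯4.
The open E4 string is 9 semitones above the open G3, so the same pitch on the E4 string lies at fret 11 − 9 = 2.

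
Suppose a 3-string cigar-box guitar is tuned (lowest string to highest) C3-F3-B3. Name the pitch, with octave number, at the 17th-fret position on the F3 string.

Each fret is one semitone, so F3 + 17 = A#4.

A#4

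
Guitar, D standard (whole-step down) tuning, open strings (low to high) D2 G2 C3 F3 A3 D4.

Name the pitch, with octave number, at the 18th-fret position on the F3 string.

F3 is MIDI 53. Adding 18 gives 71, which is B4.

B4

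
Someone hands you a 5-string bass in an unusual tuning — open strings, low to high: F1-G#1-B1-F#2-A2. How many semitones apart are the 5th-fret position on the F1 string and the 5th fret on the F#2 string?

F1 at fret 5 → A#1 (MIDI 34); F#2 at fret 5 → B2 (MIDI 47).
34 − 47 = -13, so the two pitches are 13 semitones apart, with B2 the higher.

13 semitones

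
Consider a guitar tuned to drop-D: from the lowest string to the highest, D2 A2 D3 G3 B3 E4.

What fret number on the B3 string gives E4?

E4 is 5 semitones above the open B3 (B–C–C#–D–D#–E), so it sits at fret 5.

5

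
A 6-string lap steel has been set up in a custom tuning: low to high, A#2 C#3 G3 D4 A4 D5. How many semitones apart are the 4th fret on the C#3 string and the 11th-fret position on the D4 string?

20 semitones

C#3 at fret 4 → F3 (MIDI 53); D4 at fret 11 → C#5 (MIDI 73).
53 − 73 = -20, so the two pitches are 20 semitones apart, with C#5 the higher.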